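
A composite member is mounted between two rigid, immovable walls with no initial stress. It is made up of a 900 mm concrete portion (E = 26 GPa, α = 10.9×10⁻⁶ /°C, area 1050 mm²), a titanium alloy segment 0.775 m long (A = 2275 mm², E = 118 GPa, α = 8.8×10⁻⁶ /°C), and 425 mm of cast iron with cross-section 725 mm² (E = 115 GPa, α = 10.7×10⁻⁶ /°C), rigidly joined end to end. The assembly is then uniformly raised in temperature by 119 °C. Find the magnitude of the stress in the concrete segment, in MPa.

σ ≈ 58.6 MPa (compressive)

With the walls removed the bar would change length by δ_free = Σ αᵢΔT Lᵢ = 10.9×10⁻⁶×119×900 + 8.8×10⁻⁶×119×775 + 10.7×10⁻⁶×119×425 = 2.52 mm.
Since the ends are fixed, an axial force P builds up, equal in every segment, with P · Σ Lᵢ/(AᵢEᵢ) = δ_free.
Σ Lᵢ/(AᵢEᵢ) = 900/(1050×26×10³) + 775/(2275×118×10³) + 425/(725×115×10³) = 4.095×10⁻⁵ mm/N.
So P = 2.52 / 4.095×10⁻⁵ = 61.54 kN, compressive.
σ_{concrete} = P / A = 61540 / 1050 = 58.61 MPa.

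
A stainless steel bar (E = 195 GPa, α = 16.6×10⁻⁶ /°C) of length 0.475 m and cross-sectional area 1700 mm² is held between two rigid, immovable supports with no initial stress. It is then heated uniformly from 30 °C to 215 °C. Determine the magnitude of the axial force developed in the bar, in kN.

P ≈ 1020 kN (compressive)

The ends cannot move, so σ = EαΔT = 195×10³ × 16.6×10⁻⁶ × 185 = 598.8 MPa.
P = AEαΔT = 1700 × 195×10³ × 16.6×10⁻⁶ × 185 = 1018 kN (compressive).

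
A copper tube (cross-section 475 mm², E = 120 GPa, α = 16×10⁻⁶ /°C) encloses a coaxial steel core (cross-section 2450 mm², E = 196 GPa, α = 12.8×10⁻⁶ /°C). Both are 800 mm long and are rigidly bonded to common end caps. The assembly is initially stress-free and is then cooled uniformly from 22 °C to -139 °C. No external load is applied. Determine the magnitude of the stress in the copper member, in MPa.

Both members must finish at the same length. With the larger α, the copper tends to over-contract; the plates restrain it, putting the copper in tension and the steel in compression. With no external load the two internal forces are equal and opposite, magnitude P.
Equating the net (thermal + elastic) strains gives |α₁ − α₂|·ΔT = P·[1/(A₁E₁) + 1/(A₂E₂)].
|α₁ − α₂|·ΔT = 3.2×10⁻⁶ × 161 = 0.0005152.
1/(A₁E₁) + 1/(A₂E₂) = 1/(475×120×10³) + 1/(2450×196×10³) = 1.963×10⁻⁸ N⁻¹.
P = 0.0005152 / 1.963×10⁻⁸ = 26250 N = 26.25 kN.
σ_{copper} = P/A₁ = 26250/475 = 55.26 MPa, tensile.

σ ≈ 55.3 MPa (tensile)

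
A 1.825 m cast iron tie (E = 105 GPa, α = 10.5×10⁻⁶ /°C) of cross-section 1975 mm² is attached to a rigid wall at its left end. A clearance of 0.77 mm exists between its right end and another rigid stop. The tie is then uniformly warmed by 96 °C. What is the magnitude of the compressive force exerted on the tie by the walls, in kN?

Free thermal elongation = αΔT L = 10.5×10⁻⁶ × 96 × 1825 = 1.84 mm.
After closing the 0.77 mm clearance, 1.84 − 0.77 = 1.07 mm of expansion remains to be suppressed by the wall.
Compatibility: PL/(AE) = 1.07 mm, so σ = P/A = E × (1.07/1825) = 61.54 MPa.
Force on the wall = σA = 61.54 × 1975 mm² = 121.5 kN.

P ≈ 122 kN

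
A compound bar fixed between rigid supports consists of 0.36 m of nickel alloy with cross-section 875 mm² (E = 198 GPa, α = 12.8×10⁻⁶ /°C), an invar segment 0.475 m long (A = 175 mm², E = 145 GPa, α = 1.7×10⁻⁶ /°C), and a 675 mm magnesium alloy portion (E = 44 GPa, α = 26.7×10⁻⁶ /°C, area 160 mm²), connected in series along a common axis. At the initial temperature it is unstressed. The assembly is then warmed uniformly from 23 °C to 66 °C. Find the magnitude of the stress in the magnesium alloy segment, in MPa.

σ ≈ 54 MPa (compressive)

If the supports were absent, the total length change would be Σ αᵢΔT Lᵢ = 12.8×10⁻⁶×43×360 + 1.7×10⁻⁶×43×475 + 26.7×10⁻⁶×43×675 = 1.008 mm.
The walls prevent any net length change, so an axial force P (same in every segment) develops. Compatibility: P · Σ Lᵢ/(AᵢEᵢ) = δ_free.
The series flexibility is Σ Lᵢ/(AᵢEᵢ) = 360/(875×198×10³) + 475/(175×145×10³) + 675/(160×44×10³) = 0.0001167 mm/N.
Hence P = δ_free / Σ(L/AE) = 1.008/0.0001167 = 8.638 kN (compressive).
σ_{magnesium alloy} = P / A = 8638 / 160 = 53.99 MPa.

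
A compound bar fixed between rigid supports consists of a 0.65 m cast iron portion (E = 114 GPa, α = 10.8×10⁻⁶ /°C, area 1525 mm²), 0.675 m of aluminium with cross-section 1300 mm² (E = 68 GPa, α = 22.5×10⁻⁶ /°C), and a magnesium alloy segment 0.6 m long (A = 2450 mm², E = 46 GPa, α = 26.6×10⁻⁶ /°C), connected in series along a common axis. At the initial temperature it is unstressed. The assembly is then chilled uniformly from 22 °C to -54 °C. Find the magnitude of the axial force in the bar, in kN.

P ≈ 174 kN (tensile)

With the walls removed the bar would change length by δ_free = Σ αᵢΔT Lᵢ = 10.8×10⁻⁶×76×650 + 22.5×10⁻⁶×76×675 + 26.6×10⁻⁶×76×600 = 2.901 mm.
Since the ends are fixed, an axial force P builds up, equal in every segment, with P · Σ Lᵢ/(AᵢEᵢ) = δ_free.
Σ Lᵢ/(AᵢEᵢ) = 650/(1525×114×10³) + 675/(1300×68×10³) + 600/(2450×46×10³) = 1.67×10⁻⁵ mm/N.
Hence P = δ_free / Σ(L/AE) = 2.901/1.67×10⁻⁵ = 173.7 kN (tensile).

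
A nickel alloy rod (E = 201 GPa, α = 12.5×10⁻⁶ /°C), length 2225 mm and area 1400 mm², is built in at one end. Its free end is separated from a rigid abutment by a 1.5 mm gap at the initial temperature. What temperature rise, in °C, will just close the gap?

The gap closes when αΔT L = 1.5 mm, since the rod is still unstressed at that instant.
ΔT = 1.5 / (12.5×10⁻⁶ × 2225) = 53.93 °C.

ΔT ≈ 53.9 °C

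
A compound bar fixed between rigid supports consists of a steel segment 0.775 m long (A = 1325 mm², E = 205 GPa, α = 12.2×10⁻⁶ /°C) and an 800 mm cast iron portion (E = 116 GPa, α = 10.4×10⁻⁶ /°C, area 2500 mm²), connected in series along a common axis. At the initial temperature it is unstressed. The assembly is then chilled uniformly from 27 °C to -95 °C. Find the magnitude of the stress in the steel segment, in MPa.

Free thermal contraction of the whole bar: Σ αᵢΔT Lᵢ = 12.2×10⁻⁶×122×775 + 10.4×10⁻⁶×122×800 = 2.169 mm.
Since the ends are fixed, an axial force P builds up, equal in every segment, with P · Σ Lᵢ/(AᵢEᵢ) = δ_free.
Σ Lᵢ/(AᵢEᵢ) = 775/(1325×205×10³) + 800/(2500×116×10³) = 5.612×10⁻⁶ mm/N.
P = 2.169 / 5.612×10⁻⁶ = 386400 N = 386.4 kN, tensile.
σ_{steel} = P / A = 386400 / 1325 = 291.6 MPa.

σ ≈ 292 MPa (tensile)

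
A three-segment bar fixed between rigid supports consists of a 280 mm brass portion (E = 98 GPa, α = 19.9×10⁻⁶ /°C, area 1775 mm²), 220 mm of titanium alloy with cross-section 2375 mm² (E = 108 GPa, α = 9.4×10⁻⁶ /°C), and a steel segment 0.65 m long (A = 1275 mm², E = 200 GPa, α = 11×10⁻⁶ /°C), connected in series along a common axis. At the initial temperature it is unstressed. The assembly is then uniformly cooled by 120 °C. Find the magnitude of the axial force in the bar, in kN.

P ≈ 354 kN (tensile)

Free thermal contraction of the whole bar: Σ αᵢΔT Lᵢ = 19.9×10⁻⁶×120×280 + 9.4×10⁻⁶×120×220 + 11×10⁻⁶×120×650 = 1.775 mm.
The walls prevent any net length change, so an axial force P (same in every segment) develops. Compatibility: P · Σ Lᵢ/(AᵢEᵢ) = δ_free.
The series flexibility is Σ Lᵢ/(AᵢEᵢ) = 280/(1775×98×10³) + 220/(2375×108×10³) + 650/(1275×200×10³) = 5.016×10⁻⁶ mm/N.
So P = 1.775 / 5.016×10⁻⁶ = 353.8 kN, tensile.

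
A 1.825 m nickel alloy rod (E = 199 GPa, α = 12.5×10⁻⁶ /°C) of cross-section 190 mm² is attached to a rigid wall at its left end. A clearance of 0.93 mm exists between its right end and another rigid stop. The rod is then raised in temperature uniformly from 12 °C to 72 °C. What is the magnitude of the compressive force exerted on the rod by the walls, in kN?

P ≈ 9.09 kN

Free thermal elongation = αΔT L = 12.5×10⁻⁶ × 60 × 1825 = 1.369 mm.
This exceeds the 0.93 mm gap, so the wall pushes back. The portion of expansion that must be recovered elastically is δ_free − gap = 1.369 − 0.93 = 0.4387 mm.
So σ = E(δ_free − g)/L = 199×10³ × 0.4387/1825 = 47.84 MPa.
P = σA = 47.84 × 190 = 9.09 kN.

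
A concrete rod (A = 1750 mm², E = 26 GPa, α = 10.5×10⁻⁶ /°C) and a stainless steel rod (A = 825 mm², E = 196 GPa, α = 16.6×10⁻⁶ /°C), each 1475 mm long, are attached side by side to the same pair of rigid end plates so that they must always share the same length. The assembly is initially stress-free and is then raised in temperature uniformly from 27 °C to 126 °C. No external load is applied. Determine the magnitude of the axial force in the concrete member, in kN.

P ≈ 21.4 kN (tensile in the concrete)

Equilibrium of a rigid end plate with no external load gives equal and opposite internal forces ±P in the two members. Since α_{stainless steel} > α_{concrete}, heating drives the stainless steel into compression and the concrete into tension.
Compatibility of the two members (thermal + elastic change equal): (α₁ − α₂)ΔT = P·[1/(A₁E₁) + 1/(A₂E₂)].
|α₁ − α₂|·ΔT = 6.1×10⁻⁶ × 99 = 0.0006039.
1/(A₁E₁) + 1/(A₂E₂) = 1/(1750×26×10³) + 1/(825×196×10³) = 2.816×10⁻⁸ N⁻¹.
P = 0.0006039 / 2.816×10⁻⁸ = 21440 N = 21.44 kN.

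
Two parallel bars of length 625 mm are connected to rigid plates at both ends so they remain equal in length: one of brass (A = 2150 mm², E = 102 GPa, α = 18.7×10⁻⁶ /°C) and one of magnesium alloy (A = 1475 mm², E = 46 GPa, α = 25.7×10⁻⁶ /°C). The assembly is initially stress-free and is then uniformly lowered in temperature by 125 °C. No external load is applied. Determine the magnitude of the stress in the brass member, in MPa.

σ ≈ 21.1 MPa (compressive)

Both members must finish at the same length. With the larger α, the magnesium alloy tends to over-contract; the plates restrain it, putting the magnesium alloy in tension and the brass in compression. With no external load the two internal forces are equal and opposite, magnitude P.
Setting the final lengths equal and cancelling L: (α₁ − α₂)ΔT = P/(A₁E₁) + P/(A₂E₂).
|α₁ − α₂|·ΔT = 7×10⁻⁶ × 125 = 0.000875.
1/(A₁E₁) + 1/(A₂E₂) = 1/(2150×102×10³) + 1/(1475×46×10³) = 1.93×10⁻⁸ N⁻¹.
So P = 0.000875 / 1.93×10⁻⁸ = 45.34 kN.
σ_{brass} = P/A₁ = 45340/2150 = 21.09 MPa, compressive.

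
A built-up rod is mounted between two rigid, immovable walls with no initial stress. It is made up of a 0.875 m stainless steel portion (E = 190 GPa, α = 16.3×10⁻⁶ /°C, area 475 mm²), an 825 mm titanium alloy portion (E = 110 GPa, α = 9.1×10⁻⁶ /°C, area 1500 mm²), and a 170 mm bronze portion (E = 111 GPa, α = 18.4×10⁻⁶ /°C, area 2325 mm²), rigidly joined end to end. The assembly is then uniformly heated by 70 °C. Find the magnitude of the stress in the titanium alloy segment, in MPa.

With the walls removed the bar would change length by δ_free = Σ αᵢΔT Lᵢ = 16.3×10⁻⁶×70×875 + 9.1×10⁻⁶×70×825 + 18.4×10⁻⁶×70×170 = 1.743 mm.
The rigid supports impose zero overall length change; the single axial force P common to all segments must satisfy P Σ Lᵢ/(AᵢEᵢ) = δ_free.
Σ Lᵢ/(AᵢEᵢ) = 875/(475×190×10³) + 825/(1500×110×10³) + 170/(2325×111×10³) = 1.535×10⁻⁵ mm/N.
So P = 1.743 / 1.535×10⁻⁵ = 113.5 kN, compressive.
σ_{titanium alloy} = P / A = 113500 / 1500 = 75.67 MPa.

σ ≈ 75.7 MPa (compressive)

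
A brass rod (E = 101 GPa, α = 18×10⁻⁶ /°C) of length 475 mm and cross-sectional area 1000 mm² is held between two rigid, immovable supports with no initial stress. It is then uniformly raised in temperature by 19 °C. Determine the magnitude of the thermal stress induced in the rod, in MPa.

With length fixed, the mechanical strain must cancel the thermal strain αΔT = 18×10⁻⁶ × 19 = 342×10⁻⁶.
σ = EαΔT = 101×10³ × 18×10⁻⁶ × 19 = 34.54 MPa (compressive; the rod is trying to expand).

σ ≈ 34.5 MPa (compressive)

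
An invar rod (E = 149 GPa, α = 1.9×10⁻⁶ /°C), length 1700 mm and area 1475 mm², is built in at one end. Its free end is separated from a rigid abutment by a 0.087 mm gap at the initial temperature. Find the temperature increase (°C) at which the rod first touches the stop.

ΔT ≈ 26.9 °C

The gap closes when αΔT L = 0.087 mm, since the rod is still unstressed at that instant.
So ΔT = g/(αL) = 0.087/(1.9×10⁻⁶ × 1700) = 26.93 °C.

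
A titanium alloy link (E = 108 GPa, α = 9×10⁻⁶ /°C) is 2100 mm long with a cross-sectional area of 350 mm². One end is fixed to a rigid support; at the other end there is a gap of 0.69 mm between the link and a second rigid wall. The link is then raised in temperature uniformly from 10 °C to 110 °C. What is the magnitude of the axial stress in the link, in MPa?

Unrestrained expansion: δ_free = αΔT L = 9×10⁻⁶ × 100 × 2100 = 1.89 mm.
After closing the 0.69 mm clearance, 1.89 − 0.69 = 1.2 mm of expansion remains to be suppressed by the wall.
So σ = E(δ_free − g)/L = 108×10³ × 1.2/2100 = 61.71 MPa.

σ ≈ 61.7 MPa (compressive)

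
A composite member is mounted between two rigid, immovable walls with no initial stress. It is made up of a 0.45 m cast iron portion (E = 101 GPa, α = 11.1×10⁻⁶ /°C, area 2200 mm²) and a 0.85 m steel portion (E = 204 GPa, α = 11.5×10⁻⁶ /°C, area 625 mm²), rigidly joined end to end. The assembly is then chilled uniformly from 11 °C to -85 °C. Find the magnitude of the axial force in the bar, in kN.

With the walls removed the bar would change length by δ_free = Σ αᵢΔT Lᵢ = 11.1×10⁻⁶×96×450 + 11.5×10⁻⁶×96×850 = 1.418 mm.
Since the ends are fixed, an axial force P builds up, equal in every segment, with P · Σ Lᵢ/(AᵢEᵢ) = δ_free.
The series flexibility is Σ Lᵢ/(AᵢEᵢ) = 450/(2200×101×10³) + 850/(625×204×10³) = 8.692×10⁻⁶ mm/N.
Hence P = δ_free / Σ(L/AE) = 1.418/8.692×10⁻⁶ = 163.1 kN (tensile).

P ≈ 163 kN (tensile)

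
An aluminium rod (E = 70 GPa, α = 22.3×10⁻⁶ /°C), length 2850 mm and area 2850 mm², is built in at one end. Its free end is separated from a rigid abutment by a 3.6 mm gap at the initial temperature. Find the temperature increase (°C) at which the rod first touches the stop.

The gap closes when αΔT L = 3.6 mm, since the rod is still unstressed at that instant.
ΔT = 3.6 / (22.3×10⁻⁶ × 2850) = 56.64 °C.

ΔT ≈ 56.6 °C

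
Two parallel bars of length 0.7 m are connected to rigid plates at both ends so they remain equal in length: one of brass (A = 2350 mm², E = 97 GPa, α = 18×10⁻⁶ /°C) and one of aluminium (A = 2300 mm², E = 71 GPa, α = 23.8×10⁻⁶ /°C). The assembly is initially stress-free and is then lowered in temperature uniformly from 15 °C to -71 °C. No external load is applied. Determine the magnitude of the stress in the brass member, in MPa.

σ ≈ 20.2 MPa (compressive)

Equilibrium of a rigid end plate with no external load gives equal and opposite internal forces ±P in the two members. Since α_{aluminium} > α_{brass}, cooling drives the aluminium into tension and the brass into compression.
Setting the final lengths equal and cancelling L: (α₁ − α₂)ΔT = P/(A₁E₁) + P/(A₂E₂).
|α₁ − α₂|·ΔT = 5.8×10⁻⁶ × 86 = 0.0004988.
1/(A₁E₁) + 1/(A₂E₂) = 1/(2350×97×10³) + 1/(2300×71×10³) = 1.051×10⁻⁸ N⁻¹.
P = 0.0004988 / 1.051×10⁻⁸ = 47460 N = 47.46 kN.
σ_{brass} = P/A₁ = 47460/2350 = 20.19 MPa, compressive.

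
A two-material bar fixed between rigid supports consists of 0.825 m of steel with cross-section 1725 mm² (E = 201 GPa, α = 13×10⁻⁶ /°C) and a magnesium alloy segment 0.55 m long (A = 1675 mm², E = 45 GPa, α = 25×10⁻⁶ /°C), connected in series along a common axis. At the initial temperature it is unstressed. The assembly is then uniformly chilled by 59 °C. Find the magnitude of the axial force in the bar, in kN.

With the walls removed the bar would change length by δ_free = Σ αᵢΔT Lᵢ = 13×10⁻⁶×59×825 + 25×10⁻⁶×59×550 = 1.444 mm.
Since the ends are fixed, an axial force P builds up, equal in every segment, with P · Σ Lᵢ/(AᵢEᵢ) = δ_free.
Σ Lᵢ/(AᵢEᵢ) = 825/(1725×201×10³) + 550/(1675×45×10³) = 9.676×10⁻⁶ mm/N.
So P = 1.444 / 9.676×10⁻⁶ = 149.2 kN, tensile.

P ≈ 149 kN (tensile)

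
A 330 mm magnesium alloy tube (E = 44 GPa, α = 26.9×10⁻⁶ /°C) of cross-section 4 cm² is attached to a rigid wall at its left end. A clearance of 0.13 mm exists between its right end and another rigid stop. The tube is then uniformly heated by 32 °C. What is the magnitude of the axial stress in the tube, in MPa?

Unrestrained expansion: δ_free = αΔT L = 26.9×10⁻⁶ × 32 × 330 = 0.2841 mm.
This exceeds the 0.13 mm gap, so the wall pushes back. The portion of expansion that must be recovered elastically is δ_free − gap = 0.2841 − 0.13 = 0.1541 mm.
That suppressed elongation corresponds to σ = E·Δ/L = 44×10³ × 0.1541/330 = 20.54 MPa.

σ ≈ 20.5 MPa (compressive)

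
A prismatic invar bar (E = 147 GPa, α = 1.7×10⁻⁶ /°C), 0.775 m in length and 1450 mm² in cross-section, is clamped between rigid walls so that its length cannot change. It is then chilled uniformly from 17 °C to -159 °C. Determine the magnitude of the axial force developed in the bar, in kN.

The ends cannot move, so σ = EαΔT = 147×10³ × 1.7×10⁻⁶ × 176 = 43.98 MPa.
P = AEαΔT = 1450 × 147×10³ × 1.7×10⁻⁶ × 176 = 63.77 kN (tensile).

P ≈ 63.8 kN (tensile)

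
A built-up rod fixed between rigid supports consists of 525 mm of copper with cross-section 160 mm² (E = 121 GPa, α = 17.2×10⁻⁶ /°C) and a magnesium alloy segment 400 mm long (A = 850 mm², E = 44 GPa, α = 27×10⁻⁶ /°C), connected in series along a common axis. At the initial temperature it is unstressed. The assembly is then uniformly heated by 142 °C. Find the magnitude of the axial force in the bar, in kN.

P ≈ 74.5 kN (compressive)

Free thermal expansion of the whole bar: Σ αᵢΔT Lᵢ = 17.2×10⁻⁶×142×525 + 27×10⁻⁶×142×400 = 2.816 mm.
The walls prevent any net length change, so an axial force P (same in every segment) develops. Compatibility: P · Σ Lᵢ/(AᵢEᵢ) = δ_free.
Σ Lᵢ/(AᵢEᵢ) = 525/(160×121×10³) + 400/(850×44×10³) = 3.781×10⁻⁵ mm/N.
Hence P = δ_free / Σ(L/AE) = 2.816/3.781×10⁻⁵ = 74.47 kN (compressive).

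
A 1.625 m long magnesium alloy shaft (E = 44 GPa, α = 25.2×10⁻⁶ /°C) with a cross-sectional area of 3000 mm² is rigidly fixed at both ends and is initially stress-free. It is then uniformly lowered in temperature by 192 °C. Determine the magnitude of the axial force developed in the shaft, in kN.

P ≈ 639 kN (tensile)

The ends cannot move, so σ = EαΔT = 44×10³ × 25.2×10⁻⁶ × 192 = 212.9 MPa.
P = AEαΔT = 3000 × 44×10³ × 25.2×10⁻⁶ × 192 = 638.7 kN (tensile).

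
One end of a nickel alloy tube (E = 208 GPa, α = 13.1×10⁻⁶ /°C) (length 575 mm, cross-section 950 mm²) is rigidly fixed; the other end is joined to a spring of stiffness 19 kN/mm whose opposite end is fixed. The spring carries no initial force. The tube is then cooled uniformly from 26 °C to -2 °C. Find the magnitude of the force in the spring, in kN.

P ≈ 3.8 kN

If the spring were absent the tube would shorten by αΔT L = 13.1×10⁻⁶ × 28 × 575 = 0.2109 mm.
Let P be the tensile force in the spring. The tube extends elastically by PL/(AE) and the spring stretches by P/k; together these equal δ_free.
P [ L/(AE) + 1/k ] = δ_free → P [ 575/(950×208×10³) + 1/(19×10³) ] = 0.2109.
P = 0.2109 / 5.554×10⁻⁵ = 3797 N.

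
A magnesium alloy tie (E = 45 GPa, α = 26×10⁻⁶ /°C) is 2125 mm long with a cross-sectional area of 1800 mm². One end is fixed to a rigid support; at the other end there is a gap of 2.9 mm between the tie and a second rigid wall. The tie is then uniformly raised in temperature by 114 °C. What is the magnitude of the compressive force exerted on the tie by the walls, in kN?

P ≈ 130 kN

Free thermal elongation = αΔT L = 26×10⁻⁶ × 114 × 2125 = 6.298 mm.
The gap closes (δ_free > 2.9 mm) and the wall then resists a further 6.298 − 2.9 = 3.398 mm of expansion.
Compatibility: PL/(AE) = 3.398 mm, so σ = P/A = E × (3.398/2125) = 71.97 MPa.
Force on the wall = σA = 71.97 × 1800 mm² = 129.5 kN.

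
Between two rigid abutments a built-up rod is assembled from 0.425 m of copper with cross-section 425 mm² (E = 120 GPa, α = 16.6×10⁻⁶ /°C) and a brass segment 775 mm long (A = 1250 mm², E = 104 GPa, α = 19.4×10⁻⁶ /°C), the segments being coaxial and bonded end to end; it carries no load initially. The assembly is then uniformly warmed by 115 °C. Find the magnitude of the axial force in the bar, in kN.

P ≈ 178 kN (compressive)

Free thermal expansion of the whole bar: Σ αᵢΔT Lᵢ = 16.6×10⁻⁶×115×425 + 19.4×10⁻⁶×115×775 = 2.54 mm.
Since the ends are fixed, an axial force P builds up, equal in every segment, with P · Σ Lᵢ/(AᵢEᵢ) = δ_free.
Σ Lᵢ/(AᵢEᵢ) = 425/(425×120×10³) + 775/(1250×104×10³) = 1.429×10⁻⁵ mm/N.
So P = 2.54 / 1.429×10⁻⁵ = 177.7 kN, compressive.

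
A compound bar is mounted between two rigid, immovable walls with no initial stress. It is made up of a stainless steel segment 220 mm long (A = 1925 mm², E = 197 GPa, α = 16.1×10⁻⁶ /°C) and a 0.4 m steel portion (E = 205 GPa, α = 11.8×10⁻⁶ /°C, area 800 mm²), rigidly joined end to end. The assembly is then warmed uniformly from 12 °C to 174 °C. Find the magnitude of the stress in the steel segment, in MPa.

Free thermal expansion of the whole bar: Σ αᵢΔT Lᵢ = 16.1×10⁻⁶×162×220 + 11.8×10⁻⁶×162×400 = 1.338 mm.
Since the ends are fixed, an axial force P builds up, equal in every segment, with P · Σ Lᵢ/(AᵢEᵢ) = δ_free.
Σ Lᵢ/(AᵢEᵢ) = 220/(1925×197×10³) + 400/(800×205×10³) = 3.019×10⁻⁶ mm/N.
So P = 1.338 / 3.019×10⁻⁶ = 443.3 kN, compressive.
σ_{steel} = P / A = 443300 / 800 = 554.1 MPa.

σ ≈ 554 MPa (compressive)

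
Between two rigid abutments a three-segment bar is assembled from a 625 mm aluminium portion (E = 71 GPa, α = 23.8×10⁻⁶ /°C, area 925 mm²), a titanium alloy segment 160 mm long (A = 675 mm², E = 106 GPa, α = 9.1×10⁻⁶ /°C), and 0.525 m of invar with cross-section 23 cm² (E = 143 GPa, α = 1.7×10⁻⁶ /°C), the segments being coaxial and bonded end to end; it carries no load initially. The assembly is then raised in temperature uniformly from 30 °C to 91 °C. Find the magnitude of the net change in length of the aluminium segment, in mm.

Free thermal expansion of the whole bar: Σ αᵢΔT Lᵢ = 23.8×10⁻⁶×61×625 + 9.1×10⁻⁶×61×160 + 1.7×10⁻⁶×61×525 = 1.051 mm.
Since the ends are fixed, an axial force P builds up, equal in every segment, with P · Σ Lᵢ/(AᵢEᵢ) = δ_free.
The series flexibility is Σ Lᵢ/(AᵢEᵢ) = 625/(925×71×10³) + 160/(675×106×10³) + 525/(2300×143×10³) = 1.335×10⁻⁵ mm/N.
Hence P = δ_free / Σ(L/AE) = 1.051/1.335×10⁻⁵ = 78.71 kN (compressive).
For the aluminium segment, free thermal change = 23.8×10⁻⁶×61×625 = 0.9074 mm and elastic change from P = 78710×625/(925×71×10³) = 0.749 mm; these oppose, so the net change is 0.158 mm (segment lengthens).

|ΔL| ≈ 0.158 mm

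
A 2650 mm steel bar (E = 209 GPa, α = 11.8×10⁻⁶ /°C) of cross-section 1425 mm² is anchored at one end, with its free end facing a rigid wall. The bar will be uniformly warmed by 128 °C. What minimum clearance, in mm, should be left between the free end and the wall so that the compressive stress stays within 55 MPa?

With no wall the bar would lengthen by αΔT L = 11.8×10⁻⁶ × 128 × 2650 = 4.003 mm.
At the allowable stress the elastic shortening the wall may impose is σL/E = 55 × 2650 / (209×10³) = 0.6974 mm.
So the gap has to take up the difference, g_min = δ_free − σL/E = 4.003 − 0.6974 = 3.305 mm.

g ≈ 3.31 mm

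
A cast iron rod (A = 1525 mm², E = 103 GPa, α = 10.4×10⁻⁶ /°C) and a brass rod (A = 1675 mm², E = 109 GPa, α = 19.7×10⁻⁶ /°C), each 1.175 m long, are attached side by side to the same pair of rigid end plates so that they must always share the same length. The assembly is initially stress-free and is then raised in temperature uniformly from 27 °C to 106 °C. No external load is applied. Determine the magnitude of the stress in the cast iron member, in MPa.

σ ≈ 40.7 MPa (tensile)

The brass has the larger α, so on heating it would change length more than the cast iron if both were free. The rigid plates force a common final length, so the brass is put into compression and the cast iron into tension, with equal and opposite forces P (no external load).
Setting the final lengths equal and cancelling L: (α₁ − α₂)ΔT = P/(A₁E₁) + P/(A₂E₂).
|α₁ − α₂|·ΔT = 9.3×10⁻⁶ × 79 = 0.0007347.
1/(A₁E₁) + 1/(A₂E₂) = 1/(1525×103×10³) + 1/(1675×109×10³) = 1.184×10⁻⁸ N⁻¹.
So P = 0.0007347 / 1.184×10⁻⁸ = 62.03 kN.
σ_{cast iron} = P/A₁ = 62030/1525 = 40.68 MPa, tensile.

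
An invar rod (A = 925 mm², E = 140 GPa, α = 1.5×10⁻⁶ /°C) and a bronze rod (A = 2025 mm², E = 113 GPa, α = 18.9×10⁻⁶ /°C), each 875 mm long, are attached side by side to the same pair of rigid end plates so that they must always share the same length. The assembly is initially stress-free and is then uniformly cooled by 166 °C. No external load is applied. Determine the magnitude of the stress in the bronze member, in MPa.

σ ≈ 118 MPa (tensile)

Both members must finish at the same length. With the larger α, the bronze tends to over-contract; the plates restrain it, putting the bronze in tension and the invar in compression. With no external load the two internal forces are equal and opposite, magnitude P.
Equating the net (thermal + elastic) strains gives |α₁ − α₂|·ΔT = P·[1/(A₁E₁) + 1/(A₂E₂)].
|α₁ − α₂|·ΔT = 17.4×10⁻⁶ × 166 = 0.002888.
1/(A₁E₁) + 1/(A₂E₂) = 1/(925×140×10³) + 1/(2025×113×10³) = 1.209×10⁻⁸ N⁻¹.
So P = 0.002888 / 1.209×10⁻⁸ = 238.9 kN.
σ_{bronze} = P/A₂ = 238900/2025 = 118 MPa, tensile.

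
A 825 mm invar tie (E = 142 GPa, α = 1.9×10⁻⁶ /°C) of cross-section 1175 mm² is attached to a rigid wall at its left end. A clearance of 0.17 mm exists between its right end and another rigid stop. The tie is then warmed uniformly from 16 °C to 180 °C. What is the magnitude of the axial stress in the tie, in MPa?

σ ≈ 15 MPa (compressive)

Free thermal elongation = αΔT L = 1.9×10⁻⁶ × 164 × 825 = 0.2571 mm.
This exceeds the 0.17 mm gap, so the wall pushes back. The portion of expansion that must be recovered elastically is δ_free − gap = 0.2571 − 0.17 = 0.08707 mm.
So σ = E(δ_free − g)/L = 142×10³ × 0.08707/825 = 14.99 MPa.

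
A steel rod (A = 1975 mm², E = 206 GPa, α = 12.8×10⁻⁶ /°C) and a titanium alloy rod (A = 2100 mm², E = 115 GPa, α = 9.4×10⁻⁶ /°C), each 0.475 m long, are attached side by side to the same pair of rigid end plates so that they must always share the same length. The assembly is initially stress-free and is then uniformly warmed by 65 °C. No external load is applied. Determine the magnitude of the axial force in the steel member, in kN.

Both members must finish at the same length. With the larger α, the steel tends to over-expand; the plates restrain it, putting the steel in compression and the titanium alloy in tension. With no external load the two internal forces are equal and opposite, magnitude P.
Compatibility of the two members (thermal + elastic change equal): (α₁ − α₂)ΔT = P·[1/(A₁E₁) + 1/(A₂E₂)].
|α₁ − α₂|·ΔT = 3.4×10⁻⁶ × 65 = 0.000221.
1/(A₁E₁) + 1/(A₂E₂) = 1/(1975×206×10³) + 1/(2100×115×10³) = 6.599×10⁻⁹ N⁻¹.
P = 0.000221 / 6.599×10⁻⁹ = 33490 N = 33.49 kN.

P ≈ 33.5 kN (compressive in the steel)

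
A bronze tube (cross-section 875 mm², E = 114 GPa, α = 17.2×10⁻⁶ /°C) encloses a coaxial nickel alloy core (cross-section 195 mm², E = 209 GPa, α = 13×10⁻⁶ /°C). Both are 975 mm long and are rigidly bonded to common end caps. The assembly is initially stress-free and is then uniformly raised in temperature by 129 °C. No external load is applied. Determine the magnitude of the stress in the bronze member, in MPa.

The bronze has the larger α, so on heating it would change length more than the nickel alloy if both were free. The rigid plates force a common final length, so the bronze is put into compression and the nickel alloy into tension, with equal and opposite forces P (no external load).
Setting the final lengths equal and cancelling L: (α₁ − α₂)ΔT = P/(A₁E₁) + P/(A₂E₂).
|α₁ − α₂|·ΔT = 4.2×10⁻⁶ × 129 = 0.0005418.
1/(A₁E₁) + 1/(A₂E₂) = 1/(875×114×10³) + 1/(195×209×10³) = 3.456×10⁻⁸ N⁻¹.
P = 0.0005418 / 3.456×10⁻⁸ = 15680 N = 15.68 kN.
σ_{bronze} = P/A₁ = 15680/875 = 17.92 MPa, compressive.

σ ≈ 17.9 MPa (compressive)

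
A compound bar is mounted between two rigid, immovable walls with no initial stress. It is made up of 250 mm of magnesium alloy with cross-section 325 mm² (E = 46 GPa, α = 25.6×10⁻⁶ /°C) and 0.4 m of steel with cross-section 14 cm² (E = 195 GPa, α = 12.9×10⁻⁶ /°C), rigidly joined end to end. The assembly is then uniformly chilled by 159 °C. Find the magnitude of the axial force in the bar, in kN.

P ≈ 101 kN (tensile)

With the walls removed the bar would change length by δ_free = Σ αᵢΔT Lᵢ = 25.6×10⁻⁶×159×250 + 12.9×10⁻⁶×159×400 = 1.838 mm.
The walls prevent any net length change, so an axial force P (same in every segment) develops. Compatibility: P · Σ Lᵢ/(AᵢEᵢ) = δ_free.
Σ Lᵢ/(AᵢEᵢ) = 250/(325×46×10³) + 400/(1400×195×10³) = 1.819×10⁻⁵ mm/N.
Hence P = δ_free / Σ(L/AE) = 1.838/1.819×10⁻⁵ = 101.1 kN (tensile).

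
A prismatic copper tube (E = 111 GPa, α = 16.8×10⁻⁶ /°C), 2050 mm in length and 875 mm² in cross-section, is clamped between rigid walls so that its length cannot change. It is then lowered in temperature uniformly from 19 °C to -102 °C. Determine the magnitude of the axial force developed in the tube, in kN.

The ends cannot move, so σ = EαΔT = 111×10³ × 16.8×10⁻⁶ × 121 = 225.6 MPa.
Then P = σA = 225.6 × 875 mm² = 197.4 kN, tensile.

P ≈ 197 kN (tensile)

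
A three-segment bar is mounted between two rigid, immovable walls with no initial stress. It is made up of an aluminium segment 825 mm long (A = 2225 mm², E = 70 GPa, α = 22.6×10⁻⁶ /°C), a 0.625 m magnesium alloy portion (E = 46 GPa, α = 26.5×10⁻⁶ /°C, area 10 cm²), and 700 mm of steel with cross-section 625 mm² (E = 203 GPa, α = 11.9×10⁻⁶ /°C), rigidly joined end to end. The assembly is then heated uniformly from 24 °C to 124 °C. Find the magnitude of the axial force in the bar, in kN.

If the supports were absent, the total length change would be Σ αᵢΔT Lᵢ = 22.6×10⁻⁶×100×825 + 26.5×10⁻⁶×100×625 + 11.9×10⁻⁶×100×700 = 4.354 mm.
Since the ends are fixed, an axial force P builds up, equal in every segment, with P · Σ Lᵢ/(AᵢEᵢ) = δ_free.
Σ Lᵢ/(AᵢEᵢ) = 825/(2225×70×10³) + 625/(1000×46×10³) + 700/(625×203×10³) = 2.44×10⁻⁵ mm/N.
P = 4.354 / 2.44×10⁻⁵ = 178400 N = 178.4 kN, compressive.

P ≈ 178 kN (compressive)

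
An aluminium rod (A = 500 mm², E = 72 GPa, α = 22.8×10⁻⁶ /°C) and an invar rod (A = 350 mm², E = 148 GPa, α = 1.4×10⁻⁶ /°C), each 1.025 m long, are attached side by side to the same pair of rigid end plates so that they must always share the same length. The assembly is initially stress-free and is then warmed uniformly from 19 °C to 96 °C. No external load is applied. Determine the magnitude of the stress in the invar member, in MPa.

Equilibrium of a rigid end plate with no external load gives equal and opposite internal forces ±P in the two members. Since α_{aluminium} > α_{invar}, heating drives the aluminium into compression and the invar into tension.
Compatibility of the two members (thermal + elastic change equal): (α₁ − α₂)ΔT = P·[1/(A₁E₁) + 1/(A₂E₂)].
|α₁ − α₂|·ΔT = 21.4×10⁻⁶ × 77 = 0.001648.
1/(A₁E₁) + 1/(A₂E₂) = 1/(500×72×10³) + 1/(350×148×10³) = 4.708×10⁻⁸ N⁻¹.
P = 0.001648 / 4.708×10⁻⁸ = 35000 N = 35 kN.
σ_{invar} = P/A₂ = 35000/350 = 99.99 MPa, tensile.

σ ≈ 100 MPa (tensile)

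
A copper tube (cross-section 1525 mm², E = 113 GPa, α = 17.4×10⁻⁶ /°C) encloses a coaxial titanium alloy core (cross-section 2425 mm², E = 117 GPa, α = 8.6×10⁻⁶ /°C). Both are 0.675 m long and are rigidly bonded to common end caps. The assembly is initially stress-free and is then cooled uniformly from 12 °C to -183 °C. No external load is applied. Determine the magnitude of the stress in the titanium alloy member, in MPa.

The copper has the larger α, so on cooling it would change length more than the titanium alloy if both were free. The rigid plates force a common final length, so the copper is put into tension and the titanium alloy into compression, with equal and opposite forces P (no external load).
Equating the net (thermal + elastic) strains gives |α₁ − α₂|·ΔT = P·[1/(A₁E₁) + 1/(A₂E₂)].
|α₁ − α₂|·ΔT = 8.8×10⁻⁶ × 195 = 0.001716.
1/(A₁E₁) + 1/(A₂E₂) = 1/(1525×113×10³) + 1/(2425×117×10³) = 9.328×10⁻⁹ N⁻¹.
So P = 0.001716 / 9.328×10⁻⁹ = 184 kN.
σ_{titanium alloy} = P/A₂ = 184000/2425 = 75.86 MPa, compressive.

σ ≈ 75.9 MPa (compressive)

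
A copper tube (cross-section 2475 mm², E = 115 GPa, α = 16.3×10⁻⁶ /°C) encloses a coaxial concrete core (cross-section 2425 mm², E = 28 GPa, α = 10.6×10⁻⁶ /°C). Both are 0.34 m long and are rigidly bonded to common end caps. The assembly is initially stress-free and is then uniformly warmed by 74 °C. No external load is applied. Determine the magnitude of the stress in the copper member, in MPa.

Equilibrium of a rigid end plate with no external load gives equal and opposite internal forces ±P in the two members. Since α_{copper} > α_{concrete}, heating drives the copper into compression and the concrete into tension.
Setting the final lengths equal and cancelling L: (α₁ − α₂)ΔT = P/(A₁E₁) + P/(A₂E₂).
|α₁ − α₂|·ΔT = 5.7×10⁻⁶ × 74 = 0.0004218.
1/(A₁E₁) + 1/(A₂E₂) = 1/(2475×115×10³) + 1/(2425×28×10³) = 1.824×10⁻⁸ N⁻¹.
P = 0.0004218 / 1.824×10⁻⁸ = 23120 N = 23.12 kN.
σ_{copper} = P/A₁ = 23120/2475 = 9.343 MPa, compressive.

σ ≈ 9.34 MPa (compressive)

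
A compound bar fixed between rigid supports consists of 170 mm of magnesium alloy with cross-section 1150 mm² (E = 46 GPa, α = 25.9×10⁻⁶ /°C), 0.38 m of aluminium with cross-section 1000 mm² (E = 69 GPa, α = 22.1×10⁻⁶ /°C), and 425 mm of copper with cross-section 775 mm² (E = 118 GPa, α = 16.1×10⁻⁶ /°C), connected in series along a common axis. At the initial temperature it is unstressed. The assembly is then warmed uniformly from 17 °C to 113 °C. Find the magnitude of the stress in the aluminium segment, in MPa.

σ ≈ 141 MPa (compressive)

Free thermal expansion of the whole bar: Σ αᵢΔT Lᵢ = 25.9×10⁻⁶×96×170 + 22.1×10⁻⁶×96×380 + 16.1×10⁻⁶×96×425 = 1.886 mm.
The rigid supports impose zero overall length change; the single axial force P common to all segments must satisfy P Σ Lᵢ/(AᵢEᵢ) = δ_free.
Σ Lᵢ/(AᵢEᵢ) = 170/(1150×46×10³) + 380/(1000×69×10³) + 425/(775×118×10³) = 1.337×10⁻⁵ mm/N.
So P = 1.886 / 1.337×10⁻⁵ = 141.1 kN, compressive.
σ_{aluminium} = P / A = 141100 / 1000 = 141.1 MPa.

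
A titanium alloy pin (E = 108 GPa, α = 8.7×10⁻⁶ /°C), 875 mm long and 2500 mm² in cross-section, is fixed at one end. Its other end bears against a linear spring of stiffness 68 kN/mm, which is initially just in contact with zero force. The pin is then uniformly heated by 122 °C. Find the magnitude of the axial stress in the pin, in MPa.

σ ≈ 20.7 MPa (compressive)

If the spring were absent the pin would lengthen by αΔT L = 8.7×10⁻⁶ × 122 × 875 = 0.9287 mm.
Let P be the compressive force at the spring. The pin shortens elastically by PL/(AE) and the spring compresses by P/k; together these equal δ_free.
So P = δ_free / [L/(AE) + 1/k] = 0.9287 / [ 875/(2500×108×10³) + 1/(68×10³) ].
P = 0.9287 / 1.795×10⁻⁵ = 51750 N.
σ = P/A = 51750/2500 = 20.7 MPa.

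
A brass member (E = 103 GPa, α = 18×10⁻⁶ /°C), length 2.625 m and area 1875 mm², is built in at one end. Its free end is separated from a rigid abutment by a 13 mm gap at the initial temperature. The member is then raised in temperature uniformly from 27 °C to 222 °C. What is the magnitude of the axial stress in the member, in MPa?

σ ≈ 0 MPa

If the wall were absent the member would grow by αΔT L = 18×10⁻⁶ × 195 × 2625 = 9.214 mm.
This is smaller than the 13 mm clearance, so the member expands freely without reaching the stop — the stress is zero.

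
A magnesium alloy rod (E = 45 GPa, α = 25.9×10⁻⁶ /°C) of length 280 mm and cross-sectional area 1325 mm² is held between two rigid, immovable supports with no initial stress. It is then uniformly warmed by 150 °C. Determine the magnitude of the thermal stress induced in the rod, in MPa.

The supports are rigid, so the total axial strain is zero. The restrained thermal strain is ε = αΔT = 25.9×10⁻⁶ × 150 = 3885×10⁻⁶.
Hence σ = E·αΔT = 45×10³ × 3885×10⁻⁶ = 174.8 MPa, compressive.

σ ≈ 175 MPa (compressive)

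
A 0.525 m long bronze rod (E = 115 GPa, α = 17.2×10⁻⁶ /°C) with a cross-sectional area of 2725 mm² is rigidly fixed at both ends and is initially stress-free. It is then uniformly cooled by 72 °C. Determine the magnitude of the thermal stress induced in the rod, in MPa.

σ ≈ 142 MPa (tensile)

With length fixed, the mechanical strain must cancel the thermal strain αΔT = 17.2×10⁻⁶ × 72 = 1238.4×10⁻⁶.
Hence σ = E·αΔT = 115×10³ × 1238.4×10⁻⁶ = 142.4 MPa, tensile.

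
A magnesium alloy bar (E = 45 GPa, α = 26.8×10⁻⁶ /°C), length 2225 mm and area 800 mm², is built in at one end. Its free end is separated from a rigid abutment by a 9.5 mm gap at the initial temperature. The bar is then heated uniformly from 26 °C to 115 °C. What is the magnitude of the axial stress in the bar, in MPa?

σ ≈ 0 MPa

If the wall were absent the bar would grow by αΔT L = 26.8×10⁻⁶ × 89 × 2225 = 5.307 mm.
Since δ_free = 5.31 mm is less than the 9.5 mm gap, the bar never touches the wall. No axial force develops.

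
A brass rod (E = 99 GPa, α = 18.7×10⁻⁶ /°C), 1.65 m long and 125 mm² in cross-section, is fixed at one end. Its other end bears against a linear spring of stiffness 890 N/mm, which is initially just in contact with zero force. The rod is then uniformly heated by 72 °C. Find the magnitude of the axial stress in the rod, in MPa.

The unrestrained thermal change is αΔT L = 18.7×10⁻⁶ × 72 × 1650 = 2.222 mm.
With a force P in the spring, the elastic change of the rod is PL/(AE) and that of the spring is P/k; compatibility requires their sum to equal δ_free.
P [ L/(AE) + 1/k ] = δ_free → P [ 1650/(125×99×10³) + 1/(890) ] = 2.222.
P = 2.222 / 0.001257 = 1767 N.
σ = P/A = 1767/125 = 14.14 MPa.

σ ≈ 14.1 MPa (compressive)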